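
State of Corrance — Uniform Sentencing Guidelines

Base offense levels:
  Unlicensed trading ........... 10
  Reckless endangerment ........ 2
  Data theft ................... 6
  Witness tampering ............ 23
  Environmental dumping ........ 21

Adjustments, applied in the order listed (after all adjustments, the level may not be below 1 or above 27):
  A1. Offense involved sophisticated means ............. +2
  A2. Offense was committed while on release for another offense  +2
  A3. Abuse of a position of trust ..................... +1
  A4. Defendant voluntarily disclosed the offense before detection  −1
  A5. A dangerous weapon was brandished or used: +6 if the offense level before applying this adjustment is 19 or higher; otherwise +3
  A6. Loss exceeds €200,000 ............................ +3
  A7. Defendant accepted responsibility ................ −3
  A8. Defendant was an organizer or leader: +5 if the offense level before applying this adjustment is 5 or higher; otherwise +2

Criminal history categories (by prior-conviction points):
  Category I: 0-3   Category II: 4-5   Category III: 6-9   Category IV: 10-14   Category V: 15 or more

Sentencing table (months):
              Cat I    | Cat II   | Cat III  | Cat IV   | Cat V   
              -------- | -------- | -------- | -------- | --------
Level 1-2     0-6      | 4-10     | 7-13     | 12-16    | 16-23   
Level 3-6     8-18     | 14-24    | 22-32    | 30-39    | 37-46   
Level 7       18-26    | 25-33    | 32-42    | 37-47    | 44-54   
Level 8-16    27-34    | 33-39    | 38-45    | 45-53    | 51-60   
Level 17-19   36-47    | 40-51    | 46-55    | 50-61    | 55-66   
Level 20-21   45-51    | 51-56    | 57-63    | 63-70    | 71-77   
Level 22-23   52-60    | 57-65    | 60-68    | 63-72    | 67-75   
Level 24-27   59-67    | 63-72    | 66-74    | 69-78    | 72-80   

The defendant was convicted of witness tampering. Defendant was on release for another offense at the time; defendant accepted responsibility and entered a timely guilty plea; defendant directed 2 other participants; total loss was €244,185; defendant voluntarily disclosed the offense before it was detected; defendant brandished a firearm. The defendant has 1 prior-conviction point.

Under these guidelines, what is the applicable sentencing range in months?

Base offense level for witness tampering: 23.
A2 applies: 23 + 2 = 25.
A4 applies: 25 − 1 = 24.
A5 applies (level before this adjustment is 24 ≥ 19, so +6): 24 + 6 = 30.
A6 applies: 30 + 3 = 33.
A7 applies: 33 − 3 = 30.
A8 applies (level before this adjustment is 30 ≥ 5, so +5): 30 + 5 = 35.
Level 35 exceeds the maximum of 27; capped at 27.
Final offense level: 27.
Criminal history: 1 prior point → Category I (0-3).
Level 27 falls in the 24-27 band.
Grid: Level 24-27 × Category I = 59-67 months.

59-67 months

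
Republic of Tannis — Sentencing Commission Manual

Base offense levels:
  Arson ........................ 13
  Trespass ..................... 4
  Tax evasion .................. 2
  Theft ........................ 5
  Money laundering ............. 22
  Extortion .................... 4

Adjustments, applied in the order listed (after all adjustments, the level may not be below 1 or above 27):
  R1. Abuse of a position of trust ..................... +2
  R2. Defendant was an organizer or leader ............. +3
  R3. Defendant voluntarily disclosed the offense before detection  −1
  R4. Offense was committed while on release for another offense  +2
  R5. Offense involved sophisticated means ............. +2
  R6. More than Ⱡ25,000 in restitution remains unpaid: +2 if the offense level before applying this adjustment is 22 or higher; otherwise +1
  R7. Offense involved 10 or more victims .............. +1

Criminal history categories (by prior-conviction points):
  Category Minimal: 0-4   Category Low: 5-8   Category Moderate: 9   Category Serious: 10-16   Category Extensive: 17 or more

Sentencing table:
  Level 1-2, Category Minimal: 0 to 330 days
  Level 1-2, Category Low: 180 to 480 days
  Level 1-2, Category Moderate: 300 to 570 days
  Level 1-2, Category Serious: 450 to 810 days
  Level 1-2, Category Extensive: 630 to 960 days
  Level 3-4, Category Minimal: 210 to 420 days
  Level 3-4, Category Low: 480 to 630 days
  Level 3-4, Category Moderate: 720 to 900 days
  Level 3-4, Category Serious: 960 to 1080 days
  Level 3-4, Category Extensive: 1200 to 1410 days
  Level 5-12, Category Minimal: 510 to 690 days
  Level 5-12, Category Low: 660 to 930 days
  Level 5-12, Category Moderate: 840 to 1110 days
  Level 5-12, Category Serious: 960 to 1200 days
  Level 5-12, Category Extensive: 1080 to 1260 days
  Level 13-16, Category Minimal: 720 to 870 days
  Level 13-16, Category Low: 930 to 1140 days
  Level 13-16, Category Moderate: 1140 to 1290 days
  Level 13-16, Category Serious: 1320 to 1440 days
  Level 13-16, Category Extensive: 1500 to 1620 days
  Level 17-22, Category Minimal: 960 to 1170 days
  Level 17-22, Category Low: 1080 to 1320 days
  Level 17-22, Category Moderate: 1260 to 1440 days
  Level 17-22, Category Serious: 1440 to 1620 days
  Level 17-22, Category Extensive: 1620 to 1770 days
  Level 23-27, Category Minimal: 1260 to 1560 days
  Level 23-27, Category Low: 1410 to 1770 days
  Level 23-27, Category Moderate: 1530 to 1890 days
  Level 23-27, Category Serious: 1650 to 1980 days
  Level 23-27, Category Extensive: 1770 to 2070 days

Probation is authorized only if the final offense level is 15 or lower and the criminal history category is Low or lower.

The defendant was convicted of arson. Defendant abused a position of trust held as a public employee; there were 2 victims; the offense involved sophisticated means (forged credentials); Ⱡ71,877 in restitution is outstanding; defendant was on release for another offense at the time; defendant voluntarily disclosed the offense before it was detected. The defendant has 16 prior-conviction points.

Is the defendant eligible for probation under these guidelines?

Base offense level for arson: 13.
R1 applies: 13 + 2 = 15.
R2 does not apply.
R3 applies: 15 − 1 = 14.
R4 applies: 14 + 2 = 16.
R5 applies: 16 + 2 = 18.
R6 applies (level before this adjustment is 18 < 22, so +1): 18 + 1 = 19.
Final offense level: 19.
Criminal history: 16 prior points → Category Serious (10-16).
Level 19 falls in the 17-22 band.
Grid: Level 17-22 × Category Serious = 1440-1620 days.
Probation check: level 19 > 15 and category Serious > Low → not eligible.

No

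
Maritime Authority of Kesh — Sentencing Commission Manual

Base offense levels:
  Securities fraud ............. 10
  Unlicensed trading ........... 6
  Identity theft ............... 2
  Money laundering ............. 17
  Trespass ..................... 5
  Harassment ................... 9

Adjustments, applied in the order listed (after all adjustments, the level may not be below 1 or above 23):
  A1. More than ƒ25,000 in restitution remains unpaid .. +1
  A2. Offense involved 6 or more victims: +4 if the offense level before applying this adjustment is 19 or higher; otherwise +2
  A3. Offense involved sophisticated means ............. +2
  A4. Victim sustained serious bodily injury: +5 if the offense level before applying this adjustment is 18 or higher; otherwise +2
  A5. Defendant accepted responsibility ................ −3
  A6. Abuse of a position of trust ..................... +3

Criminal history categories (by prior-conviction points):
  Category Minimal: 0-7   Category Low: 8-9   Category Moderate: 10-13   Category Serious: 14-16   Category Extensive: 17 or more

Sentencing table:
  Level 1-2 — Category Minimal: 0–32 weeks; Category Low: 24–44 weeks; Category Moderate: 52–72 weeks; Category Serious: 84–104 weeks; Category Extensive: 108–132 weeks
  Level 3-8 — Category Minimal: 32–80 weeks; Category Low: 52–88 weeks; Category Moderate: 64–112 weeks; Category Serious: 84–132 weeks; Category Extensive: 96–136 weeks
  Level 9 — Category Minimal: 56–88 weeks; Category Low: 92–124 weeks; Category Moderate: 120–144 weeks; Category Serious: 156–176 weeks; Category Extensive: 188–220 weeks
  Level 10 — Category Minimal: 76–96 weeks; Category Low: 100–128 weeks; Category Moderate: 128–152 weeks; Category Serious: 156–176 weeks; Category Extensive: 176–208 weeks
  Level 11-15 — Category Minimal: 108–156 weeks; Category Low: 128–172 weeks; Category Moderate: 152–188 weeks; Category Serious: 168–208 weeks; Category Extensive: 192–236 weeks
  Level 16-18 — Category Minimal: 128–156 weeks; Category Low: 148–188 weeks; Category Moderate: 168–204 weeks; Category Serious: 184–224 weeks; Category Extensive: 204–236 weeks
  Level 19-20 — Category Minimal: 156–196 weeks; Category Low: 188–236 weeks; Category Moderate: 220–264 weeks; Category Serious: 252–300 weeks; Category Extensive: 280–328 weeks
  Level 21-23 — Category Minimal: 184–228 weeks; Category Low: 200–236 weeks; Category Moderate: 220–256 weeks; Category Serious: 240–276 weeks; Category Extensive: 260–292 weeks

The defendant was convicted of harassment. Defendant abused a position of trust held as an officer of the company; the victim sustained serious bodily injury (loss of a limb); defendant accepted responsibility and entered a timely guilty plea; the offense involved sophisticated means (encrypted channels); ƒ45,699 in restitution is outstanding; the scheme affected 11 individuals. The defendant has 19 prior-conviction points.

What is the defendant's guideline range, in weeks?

204-236 weeks

Base offense level for harassment: 9.
A1 applies: 9 + 1 = 10.
A2 applies (level before this adjustment is 10 < 19, so +2): 10 + 2 = 12.
A3 applies: 12 + 2 = 14.
A4 applies (level before this adjustment is 14 < 18, so +2): 14 + 2 = 16.
A5 applies: 16 − 3 = 13.
A6 applies: 13 + 3 = 16.
Final offense level: 16.
Criminal history: 19 prior points → Category Extensive (17+).
Level 16 falls in the 16-18 band.
Grid: Level 16-18 × Category Extensive = 204-236 weeks.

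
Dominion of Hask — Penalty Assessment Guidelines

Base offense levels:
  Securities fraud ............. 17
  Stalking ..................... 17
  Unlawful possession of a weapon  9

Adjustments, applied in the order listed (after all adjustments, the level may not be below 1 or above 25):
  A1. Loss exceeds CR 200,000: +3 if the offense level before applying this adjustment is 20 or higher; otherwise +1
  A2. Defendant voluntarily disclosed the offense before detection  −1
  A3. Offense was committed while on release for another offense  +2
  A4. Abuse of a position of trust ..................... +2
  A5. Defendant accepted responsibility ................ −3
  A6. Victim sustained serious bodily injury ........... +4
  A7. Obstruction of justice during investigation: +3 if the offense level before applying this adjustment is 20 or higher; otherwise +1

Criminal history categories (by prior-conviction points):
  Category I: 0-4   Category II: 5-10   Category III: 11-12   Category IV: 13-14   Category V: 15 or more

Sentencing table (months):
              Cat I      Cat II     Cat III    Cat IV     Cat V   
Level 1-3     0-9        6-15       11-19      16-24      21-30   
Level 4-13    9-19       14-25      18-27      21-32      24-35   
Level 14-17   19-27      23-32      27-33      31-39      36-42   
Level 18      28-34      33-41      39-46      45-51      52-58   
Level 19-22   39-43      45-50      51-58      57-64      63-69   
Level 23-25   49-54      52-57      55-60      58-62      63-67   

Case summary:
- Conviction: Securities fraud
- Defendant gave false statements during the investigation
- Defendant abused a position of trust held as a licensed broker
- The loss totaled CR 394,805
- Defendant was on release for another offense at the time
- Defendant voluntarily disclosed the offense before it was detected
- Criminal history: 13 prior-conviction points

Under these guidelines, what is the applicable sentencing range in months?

Base offense level for securities fraud: 17.
A1 applies (level before this adjustment is 17 < 20, so +1): 17 + 1 = 18.
A2 applies: 18 − 1 = 17.
A3 applies: 17 + 2 = 19.
A4 applies: 19 + 2 = 21.
A6 does not apply.
A7 applies (level before this adjustment is 21 ≥ 20, so +3): 21 + 3 = 24.
Final offense level: 24.
Criminal history: 13 prior points → Category IV (13-14).
Level 24 falls in the 23-25 band.
Grid: Level 23-25 × Category IV = 58-62 months.

58-62 months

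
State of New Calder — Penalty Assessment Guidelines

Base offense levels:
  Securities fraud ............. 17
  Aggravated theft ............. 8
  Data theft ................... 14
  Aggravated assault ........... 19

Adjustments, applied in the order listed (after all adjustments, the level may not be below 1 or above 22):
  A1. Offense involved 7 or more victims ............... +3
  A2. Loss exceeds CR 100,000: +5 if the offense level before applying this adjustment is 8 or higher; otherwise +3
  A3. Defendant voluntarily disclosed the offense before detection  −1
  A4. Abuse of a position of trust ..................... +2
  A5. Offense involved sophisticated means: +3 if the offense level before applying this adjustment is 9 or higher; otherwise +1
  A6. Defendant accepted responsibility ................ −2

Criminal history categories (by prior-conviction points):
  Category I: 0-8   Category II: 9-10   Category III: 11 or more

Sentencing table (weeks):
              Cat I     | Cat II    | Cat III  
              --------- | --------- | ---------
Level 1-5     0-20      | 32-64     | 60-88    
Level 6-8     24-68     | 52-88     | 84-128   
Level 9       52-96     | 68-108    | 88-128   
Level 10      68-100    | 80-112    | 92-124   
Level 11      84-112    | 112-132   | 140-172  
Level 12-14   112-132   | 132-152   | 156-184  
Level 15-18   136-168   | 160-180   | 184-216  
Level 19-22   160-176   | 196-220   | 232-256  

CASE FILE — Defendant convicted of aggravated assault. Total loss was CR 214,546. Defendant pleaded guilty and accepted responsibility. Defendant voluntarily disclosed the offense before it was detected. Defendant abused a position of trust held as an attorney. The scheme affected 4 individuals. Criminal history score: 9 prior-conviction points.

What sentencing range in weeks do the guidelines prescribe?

Base offense level for aggravated assault: 19.
A2 applies (level before this adjustment is 19 ≥ 8, so +5): 19 + 5 = 24.
A3 applies: 24 − 1 = 23.
A4 applies: 23 + 2 = 25.
A6 applies: 25 − 2 = 23.
Level 23 exceeds the maximum of 22; capped at 22.
Final offense level: 22.
Criminal history: 9 prior points → Category II (9-10).
Level 22 falls in the 19-22 band.
Grid: Level 19-22 × Category II = 196-220 weeks.

196-220 weeks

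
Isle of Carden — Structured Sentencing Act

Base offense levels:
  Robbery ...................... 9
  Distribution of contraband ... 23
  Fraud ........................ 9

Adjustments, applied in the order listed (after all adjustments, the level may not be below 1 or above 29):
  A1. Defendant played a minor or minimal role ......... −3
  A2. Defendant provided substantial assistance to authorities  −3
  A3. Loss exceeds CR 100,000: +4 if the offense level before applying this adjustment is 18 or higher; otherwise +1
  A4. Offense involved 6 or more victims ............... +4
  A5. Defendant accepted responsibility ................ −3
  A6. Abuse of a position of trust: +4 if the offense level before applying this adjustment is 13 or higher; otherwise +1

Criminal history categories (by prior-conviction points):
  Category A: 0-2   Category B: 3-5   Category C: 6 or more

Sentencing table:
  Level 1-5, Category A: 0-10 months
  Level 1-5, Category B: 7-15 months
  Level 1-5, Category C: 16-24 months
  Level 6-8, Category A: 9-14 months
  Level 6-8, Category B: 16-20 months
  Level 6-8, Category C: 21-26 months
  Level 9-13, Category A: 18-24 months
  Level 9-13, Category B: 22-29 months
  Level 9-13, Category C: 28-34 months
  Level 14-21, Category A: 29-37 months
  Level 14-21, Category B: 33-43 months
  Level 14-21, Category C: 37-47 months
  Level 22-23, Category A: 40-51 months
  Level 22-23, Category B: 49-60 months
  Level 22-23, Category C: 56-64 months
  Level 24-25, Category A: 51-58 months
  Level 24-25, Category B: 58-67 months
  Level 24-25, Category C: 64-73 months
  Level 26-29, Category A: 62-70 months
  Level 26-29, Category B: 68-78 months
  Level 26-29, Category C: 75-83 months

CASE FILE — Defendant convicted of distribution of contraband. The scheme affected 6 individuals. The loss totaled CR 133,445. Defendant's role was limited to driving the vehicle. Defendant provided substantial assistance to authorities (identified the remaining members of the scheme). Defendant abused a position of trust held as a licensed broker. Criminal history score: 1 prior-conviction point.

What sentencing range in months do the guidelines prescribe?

62-70 months

Base offense level for distribution of contraband: 23.
A1 applies: 23 − 3 = 20.
A2 applies: 20 − 3 = 17.
A3 applies (level before this adjustment is 17 < 18, so +1): 17 + 1 = 18.
A4 applies: 18 + 4 = 22.
A5 does not apply.
A6 applies (level before this adjustment is 22 ≥ 13, so +4): 22 + 4 = 26.
Final offense level: 26.
Criminal history: 1 prior point → Category A (0-2).
Level 26 falls in the 26-29 band.
Grid: Level 26-29 × Category A = 62-70 months.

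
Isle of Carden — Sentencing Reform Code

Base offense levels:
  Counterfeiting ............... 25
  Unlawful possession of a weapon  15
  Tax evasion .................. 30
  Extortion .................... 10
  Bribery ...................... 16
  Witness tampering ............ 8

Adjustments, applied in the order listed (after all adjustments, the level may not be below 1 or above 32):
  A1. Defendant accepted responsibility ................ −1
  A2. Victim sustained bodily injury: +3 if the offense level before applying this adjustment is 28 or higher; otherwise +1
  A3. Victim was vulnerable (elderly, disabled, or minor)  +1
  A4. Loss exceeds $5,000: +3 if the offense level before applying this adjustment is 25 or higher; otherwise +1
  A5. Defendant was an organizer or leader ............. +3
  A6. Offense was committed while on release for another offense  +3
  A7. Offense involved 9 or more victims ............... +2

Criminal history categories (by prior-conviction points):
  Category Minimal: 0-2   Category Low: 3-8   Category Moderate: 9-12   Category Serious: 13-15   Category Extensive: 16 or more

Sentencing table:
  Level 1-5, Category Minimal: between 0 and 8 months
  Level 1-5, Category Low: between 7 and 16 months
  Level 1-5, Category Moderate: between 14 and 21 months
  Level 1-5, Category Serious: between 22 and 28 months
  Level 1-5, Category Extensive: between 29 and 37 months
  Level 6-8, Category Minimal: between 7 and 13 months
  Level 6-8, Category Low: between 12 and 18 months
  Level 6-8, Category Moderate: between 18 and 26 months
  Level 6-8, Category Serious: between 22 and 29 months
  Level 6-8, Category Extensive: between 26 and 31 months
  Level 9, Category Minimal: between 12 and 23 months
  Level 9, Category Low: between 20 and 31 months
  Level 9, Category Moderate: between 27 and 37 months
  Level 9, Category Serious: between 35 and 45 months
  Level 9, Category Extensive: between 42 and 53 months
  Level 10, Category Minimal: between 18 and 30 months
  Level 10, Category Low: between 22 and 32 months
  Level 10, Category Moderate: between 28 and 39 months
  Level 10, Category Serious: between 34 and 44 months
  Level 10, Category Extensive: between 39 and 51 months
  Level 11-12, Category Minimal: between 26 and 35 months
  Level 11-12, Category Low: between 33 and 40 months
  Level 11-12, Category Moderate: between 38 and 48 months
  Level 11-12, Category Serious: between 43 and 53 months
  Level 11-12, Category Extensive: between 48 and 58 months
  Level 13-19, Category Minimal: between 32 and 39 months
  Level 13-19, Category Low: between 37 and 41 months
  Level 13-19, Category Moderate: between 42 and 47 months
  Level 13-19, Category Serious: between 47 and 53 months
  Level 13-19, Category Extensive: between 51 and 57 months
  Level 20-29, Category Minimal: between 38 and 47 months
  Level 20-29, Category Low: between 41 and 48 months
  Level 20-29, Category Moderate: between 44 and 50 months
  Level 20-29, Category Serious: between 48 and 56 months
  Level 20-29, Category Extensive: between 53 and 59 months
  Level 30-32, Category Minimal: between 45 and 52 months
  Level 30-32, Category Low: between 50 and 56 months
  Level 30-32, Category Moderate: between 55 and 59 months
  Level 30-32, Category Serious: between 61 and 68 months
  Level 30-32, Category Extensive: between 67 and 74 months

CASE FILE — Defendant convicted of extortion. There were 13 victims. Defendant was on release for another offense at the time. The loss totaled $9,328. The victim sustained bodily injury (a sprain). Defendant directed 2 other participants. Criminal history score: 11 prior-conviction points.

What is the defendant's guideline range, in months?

44-50 months

Base offense level for extortion: 10.
A1 does not apply.
A2 applies (level before this adjustment is 10 < 28, so +1): 10 + 1 = 11.
A3 does not apply.
A4 applies (level before this adjustment is 11 < 25, so +1): 11 + 1 = 12.
A5 applies: 12 + 3 = 15.
A6 applies: 15 + 3 = 18.
A7 applies: 18 + 2 = 20.
Final offense level: 20.
Criminal history: 11 prior points → Category Moderate (9-12).
Level 20 falls in the 20-29 band.
Grid: Level 20-29 × Category Moderate = 44-50 months.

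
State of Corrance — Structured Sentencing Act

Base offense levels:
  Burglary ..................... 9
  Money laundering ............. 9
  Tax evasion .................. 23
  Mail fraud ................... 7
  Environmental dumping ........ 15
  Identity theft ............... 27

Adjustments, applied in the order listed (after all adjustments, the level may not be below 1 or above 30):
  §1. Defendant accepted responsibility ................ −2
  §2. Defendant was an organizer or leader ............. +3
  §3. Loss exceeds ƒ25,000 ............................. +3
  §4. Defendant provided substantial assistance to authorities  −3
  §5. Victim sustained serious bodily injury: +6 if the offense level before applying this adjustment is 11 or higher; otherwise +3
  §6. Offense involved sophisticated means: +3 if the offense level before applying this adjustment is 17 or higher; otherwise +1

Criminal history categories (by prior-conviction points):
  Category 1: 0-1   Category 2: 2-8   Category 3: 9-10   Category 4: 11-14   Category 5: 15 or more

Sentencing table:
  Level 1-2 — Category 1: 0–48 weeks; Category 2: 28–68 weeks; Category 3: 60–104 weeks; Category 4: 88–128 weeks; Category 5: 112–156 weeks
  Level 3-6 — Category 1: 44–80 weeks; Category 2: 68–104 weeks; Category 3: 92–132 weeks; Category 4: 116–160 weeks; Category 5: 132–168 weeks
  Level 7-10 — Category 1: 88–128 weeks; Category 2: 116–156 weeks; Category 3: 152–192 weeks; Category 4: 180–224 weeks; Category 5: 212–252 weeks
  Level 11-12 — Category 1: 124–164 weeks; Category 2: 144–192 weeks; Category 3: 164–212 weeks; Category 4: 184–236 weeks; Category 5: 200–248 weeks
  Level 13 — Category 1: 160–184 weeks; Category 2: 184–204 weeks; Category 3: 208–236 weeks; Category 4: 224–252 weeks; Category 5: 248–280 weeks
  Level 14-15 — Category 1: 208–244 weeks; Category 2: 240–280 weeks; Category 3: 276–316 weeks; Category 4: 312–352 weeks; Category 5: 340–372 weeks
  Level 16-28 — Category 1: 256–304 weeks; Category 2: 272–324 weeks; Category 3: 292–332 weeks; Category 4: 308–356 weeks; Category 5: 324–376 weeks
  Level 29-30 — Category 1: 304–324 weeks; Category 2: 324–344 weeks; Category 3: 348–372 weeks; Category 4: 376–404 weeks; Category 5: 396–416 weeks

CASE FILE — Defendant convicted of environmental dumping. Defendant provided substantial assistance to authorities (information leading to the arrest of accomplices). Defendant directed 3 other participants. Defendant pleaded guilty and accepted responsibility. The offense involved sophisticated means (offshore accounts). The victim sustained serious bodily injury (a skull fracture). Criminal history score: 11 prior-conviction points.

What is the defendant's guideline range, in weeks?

Base offense level for environmental dumping: 15.
§1 applies: 15 − 2 = 13.
§2 applies: 13 + 3 = 16.
§3 does not apply.
§4 applies: 16 − 3 = 13.
§5 applies (level before this adjustment is 13 ≥ 11, so +6): 13 + 6 = 19.
§6 applies (level before this adjustment is 19 ≥ 17, so +3): 19 + 3 = 22.
Final offense level: 22.
Criminal history: 11 prior points → Category 4 (11-14).
Level 22 falls in the 16-28 band.
Grid: Level 16-28 × Category 4 = 308-356 weeks.

308-356 weeks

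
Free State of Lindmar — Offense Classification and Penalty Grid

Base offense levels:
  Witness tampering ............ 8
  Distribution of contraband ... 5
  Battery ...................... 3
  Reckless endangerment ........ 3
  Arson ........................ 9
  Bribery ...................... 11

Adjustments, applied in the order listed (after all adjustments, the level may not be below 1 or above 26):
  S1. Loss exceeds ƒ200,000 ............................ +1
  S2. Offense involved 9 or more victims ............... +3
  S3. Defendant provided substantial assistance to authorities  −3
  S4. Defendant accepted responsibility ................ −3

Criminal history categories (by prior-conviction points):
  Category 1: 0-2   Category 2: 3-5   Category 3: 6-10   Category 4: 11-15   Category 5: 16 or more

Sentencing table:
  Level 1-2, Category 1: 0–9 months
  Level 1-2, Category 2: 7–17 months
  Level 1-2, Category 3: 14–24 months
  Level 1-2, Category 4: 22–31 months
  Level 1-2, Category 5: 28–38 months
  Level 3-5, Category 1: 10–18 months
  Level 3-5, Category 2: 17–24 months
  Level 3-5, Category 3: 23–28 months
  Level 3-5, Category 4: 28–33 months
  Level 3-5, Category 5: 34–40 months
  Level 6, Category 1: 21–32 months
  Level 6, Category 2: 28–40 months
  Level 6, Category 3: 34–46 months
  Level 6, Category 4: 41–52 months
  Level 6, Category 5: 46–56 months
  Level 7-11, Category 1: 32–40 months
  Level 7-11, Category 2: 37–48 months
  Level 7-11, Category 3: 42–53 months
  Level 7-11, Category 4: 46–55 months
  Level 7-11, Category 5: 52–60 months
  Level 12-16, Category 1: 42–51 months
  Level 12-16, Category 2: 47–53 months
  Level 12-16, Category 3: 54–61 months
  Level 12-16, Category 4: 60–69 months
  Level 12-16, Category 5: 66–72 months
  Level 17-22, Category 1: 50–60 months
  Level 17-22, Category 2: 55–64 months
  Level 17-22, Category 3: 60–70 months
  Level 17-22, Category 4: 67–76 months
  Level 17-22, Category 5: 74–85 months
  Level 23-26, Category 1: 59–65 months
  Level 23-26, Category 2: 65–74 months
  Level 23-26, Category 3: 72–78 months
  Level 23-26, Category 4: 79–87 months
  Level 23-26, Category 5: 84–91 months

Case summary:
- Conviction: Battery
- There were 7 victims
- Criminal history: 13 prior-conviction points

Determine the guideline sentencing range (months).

Base offense level for battery: 3.
Final offense level: 3.
Criminal history: 13 prior points → Category 4 (11-15).
Level 3 falls in the 3-5 band.
Grid: Level 3-5 × Category 4 = 28-33 months.

28-33 months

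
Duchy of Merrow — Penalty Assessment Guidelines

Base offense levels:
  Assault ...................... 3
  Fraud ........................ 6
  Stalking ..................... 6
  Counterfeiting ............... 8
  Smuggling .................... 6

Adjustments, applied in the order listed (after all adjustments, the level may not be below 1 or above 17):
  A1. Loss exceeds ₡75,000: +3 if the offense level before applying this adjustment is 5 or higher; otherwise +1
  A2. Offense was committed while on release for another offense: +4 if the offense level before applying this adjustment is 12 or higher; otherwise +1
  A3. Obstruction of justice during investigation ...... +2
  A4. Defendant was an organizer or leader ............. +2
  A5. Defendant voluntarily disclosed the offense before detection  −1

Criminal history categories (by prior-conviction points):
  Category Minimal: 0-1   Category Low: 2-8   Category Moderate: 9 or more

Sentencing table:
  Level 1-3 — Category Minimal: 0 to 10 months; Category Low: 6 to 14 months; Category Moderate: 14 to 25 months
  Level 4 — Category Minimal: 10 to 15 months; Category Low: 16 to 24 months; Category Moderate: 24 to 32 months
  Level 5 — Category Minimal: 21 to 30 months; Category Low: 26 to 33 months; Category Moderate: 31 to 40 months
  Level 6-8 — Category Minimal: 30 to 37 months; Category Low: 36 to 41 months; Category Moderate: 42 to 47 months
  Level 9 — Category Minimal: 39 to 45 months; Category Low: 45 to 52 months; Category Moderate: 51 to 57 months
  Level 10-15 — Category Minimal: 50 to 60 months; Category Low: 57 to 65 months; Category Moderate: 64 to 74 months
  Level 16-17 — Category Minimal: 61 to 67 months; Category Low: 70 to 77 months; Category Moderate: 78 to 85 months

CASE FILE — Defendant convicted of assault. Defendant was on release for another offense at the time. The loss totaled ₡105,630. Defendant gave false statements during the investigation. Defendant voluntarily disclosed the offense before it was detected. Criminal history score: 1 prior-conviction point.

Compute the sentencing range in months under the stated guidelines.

30-37 months

Base offense level for assault: 3.
A1 applies (level before this adjustment is 3 < 5, so +1): 3 + 1 = 4.
A2 applies (level before this adjustment is 4 < 12, so +1): 4 + 1 = 5.
A3 applies: 5 + 2 = 7.
A5 applies: 7 − 1 = 6.
Final offense level: 6.
Criminal history: 1 prior point → Category Minimal (0-1).
Level 6 falls in the 6-8 band.
Grid: Level 6-8 × Category Minimal = 30-37 months.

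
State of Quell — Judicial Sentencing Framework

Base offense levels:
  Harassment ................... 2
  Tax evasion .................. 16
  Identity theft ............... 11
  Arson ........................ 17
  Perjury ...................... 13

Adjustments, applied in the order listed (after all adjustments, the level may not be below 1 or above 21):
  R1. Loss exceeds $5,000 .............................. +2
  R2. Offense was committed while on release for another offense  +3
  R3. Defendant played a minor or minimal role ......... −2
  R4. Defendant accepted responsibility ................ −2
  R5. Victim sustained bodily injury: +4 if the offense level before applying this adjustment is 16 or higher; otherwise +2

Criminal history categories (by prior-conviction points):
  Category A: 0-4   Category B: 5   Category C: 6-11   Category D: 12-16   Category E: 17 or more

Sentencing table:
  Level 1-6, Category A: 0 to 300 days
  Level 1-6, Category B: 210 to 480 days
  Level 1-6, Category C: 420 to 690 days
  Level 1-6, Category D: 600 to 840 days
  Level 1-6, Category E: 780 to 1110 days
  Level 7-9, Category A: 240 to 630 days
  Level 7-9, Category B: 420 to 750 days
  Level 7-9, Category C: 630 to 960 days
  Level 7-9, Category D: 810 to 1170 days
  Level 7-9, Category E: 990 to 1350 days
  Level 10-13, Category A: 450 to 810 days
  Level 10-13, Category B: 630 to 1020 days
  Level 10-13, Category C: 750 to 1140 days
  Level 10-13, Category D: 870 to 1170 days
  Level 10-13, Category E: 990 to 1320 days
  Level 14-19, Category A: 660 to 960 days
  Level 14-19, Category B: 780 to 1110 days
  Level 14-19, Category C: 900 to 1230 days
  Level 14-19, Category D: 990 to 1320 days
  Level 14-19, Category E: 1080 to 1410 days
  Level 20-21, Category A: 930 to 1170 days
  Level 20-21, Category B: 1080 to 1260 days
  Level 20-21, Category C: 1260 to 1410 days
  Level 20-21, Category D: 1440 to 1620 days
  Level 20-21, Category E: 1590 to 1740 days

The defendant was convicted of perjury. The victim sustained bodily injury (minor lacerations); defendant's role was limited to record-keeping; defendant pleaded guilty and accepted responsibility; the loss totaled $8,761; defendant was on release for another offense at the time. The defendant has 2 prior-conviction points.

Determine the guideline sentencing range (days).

660-960 days

Base offense level for perjury: 13.
R1 applies: 13 + 2 = 15.
R2 applies: 15 + 3 = 18.
R3 applies: 18 − 2 = 16.
R4 applies: 16 − 2 = 14.
R5 applies (level before this adjustment is 14 < 16, so +2): 14 + 2 = 16.
Final offense level: 16.
Criminal history: 2 prior points → Category A (0-4).
Level 16 falls in the 14-19 band.
Grid: Level 14-19 × Category A = 660-960 days.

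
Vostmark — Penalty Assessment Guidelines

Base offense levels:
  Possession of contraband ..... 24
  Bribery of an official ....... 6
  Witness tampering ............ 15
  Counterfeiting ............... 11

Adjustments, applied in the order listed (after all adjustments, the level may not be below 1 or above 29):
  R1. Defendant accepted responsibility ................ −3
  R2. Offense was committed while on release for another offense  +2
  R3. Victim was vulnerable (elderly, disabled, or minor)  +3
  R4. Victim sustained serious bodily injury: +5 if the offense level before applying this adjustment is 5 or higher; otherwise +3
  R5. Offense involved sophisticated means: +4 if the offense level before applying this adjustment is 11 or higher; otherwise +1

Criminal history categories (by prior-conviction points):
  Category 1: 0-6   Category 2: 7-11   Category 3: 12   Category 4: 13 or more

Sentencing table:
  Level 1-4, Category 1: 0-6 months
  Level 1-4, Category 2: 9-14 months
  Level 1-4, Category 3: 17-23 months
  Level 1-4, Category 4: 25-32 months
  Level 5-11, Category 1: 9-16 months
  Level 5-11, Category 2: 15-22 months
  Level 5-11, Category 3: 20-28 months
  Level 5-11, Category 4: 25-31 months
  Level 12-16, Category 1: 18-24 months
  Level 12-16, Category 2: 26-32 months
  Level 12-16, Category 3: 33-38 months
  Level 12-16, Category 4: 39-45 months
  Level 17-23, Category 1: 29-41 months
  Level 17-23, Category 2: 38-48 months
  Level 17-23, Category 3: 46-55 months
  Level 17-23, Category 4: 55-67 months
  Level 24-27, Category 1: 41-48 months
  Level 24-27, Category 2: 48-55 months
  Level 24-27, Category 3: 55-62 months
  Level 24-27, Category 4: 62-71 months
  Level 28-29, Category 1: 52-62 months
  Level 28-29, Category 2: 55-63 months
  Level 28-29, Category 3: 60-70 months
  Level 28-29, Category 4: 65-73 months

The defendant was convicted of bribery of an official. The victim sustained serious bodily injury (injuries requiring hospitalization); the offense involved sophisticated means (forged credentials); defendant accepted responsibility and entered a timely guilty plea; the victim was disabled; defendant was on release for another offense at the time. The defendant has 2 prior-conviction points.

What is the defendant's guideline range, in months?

29-41 months

Base offense level for bribery of an official: 6.
R1 applies: 6 − 3 = 3.
R2 applies: 3 + 2 = 5.
R3 applies: 5 + 3 = 8.
R4 applies (level before this adjustment is 8 ≥ 5, so +5): 8 + 5 = 13.
R5 applies (level before this adjustment is 13 ≥ 11, so +4): 13 + 4 = 17.
Final offense level: 17.
Criminal history: 2 prior points → Category 1 (0-6).
Level 17 falls in the 17-23 band.
Grid: Level 17-23 × Category 1 = 29-41 months.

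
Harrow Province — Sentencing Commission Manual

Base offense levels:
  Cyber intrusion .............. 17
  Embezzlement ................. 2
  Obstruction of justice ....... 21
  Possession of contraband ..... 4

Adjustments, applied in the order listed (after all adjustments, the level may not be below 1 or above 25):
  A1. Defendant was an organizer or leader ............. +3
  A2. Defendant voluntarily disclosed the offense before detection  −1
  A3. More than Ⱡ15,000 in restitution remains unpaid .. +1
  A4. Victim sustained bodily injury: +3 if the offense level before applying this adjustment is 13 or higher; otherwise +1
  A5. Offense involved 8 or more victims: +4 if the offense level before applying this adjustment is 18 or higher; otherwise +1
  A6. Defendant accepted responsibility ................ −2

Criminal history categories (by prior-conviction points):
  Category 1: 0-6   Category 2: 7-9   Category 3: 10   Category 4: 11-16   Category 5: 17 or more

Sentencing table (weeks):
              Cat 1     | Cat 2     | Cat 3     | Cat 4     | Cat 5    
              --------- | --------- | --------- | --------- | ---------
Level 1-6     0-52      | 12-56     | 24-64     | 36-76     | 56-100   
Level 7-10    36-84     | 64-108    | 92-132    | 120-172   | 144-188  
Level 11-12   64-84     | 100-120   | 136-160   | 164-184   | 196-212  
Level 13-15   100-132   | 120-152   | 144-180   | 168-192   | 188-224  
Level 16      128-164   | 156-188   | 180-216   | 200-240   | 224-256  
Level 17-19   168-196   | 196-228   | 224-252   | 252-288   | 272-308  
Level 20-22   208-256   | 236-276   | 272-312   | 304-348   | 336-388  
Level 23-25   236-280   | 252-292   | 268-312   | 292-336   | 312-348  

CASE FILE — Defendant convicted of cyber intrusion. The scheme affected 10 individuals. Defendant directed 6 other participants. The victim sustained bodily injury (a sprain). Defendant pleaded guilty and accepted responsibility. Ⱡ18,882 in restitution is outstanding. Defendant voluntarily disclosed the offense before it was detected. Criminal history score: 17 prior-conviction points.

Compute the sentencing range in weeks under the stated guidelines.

Base offense level for cyber intrusion: 17.
A1 applies: 17 + 3 = 20.
A2 applies: 20 − 1 = 19.
A3 applies: 19 + 1 = 20.
A4 applies (level before this adjustment is 20 ≥ 13, so +3): 20 + 3 = 23.
A5 applies (level before this adjustment is 23 ≥ 18, so +4): 23 + 4 = 27.
A6 applies: 27 − 2 = 25.
Final offense level: 25.
Criminal history: 17 prior points → Category 5 (17+).
Level 25 falls in the 23-25 band.
Grid: Level 23-25 × Category 5 = 312-348 weeks.

312-348 weeks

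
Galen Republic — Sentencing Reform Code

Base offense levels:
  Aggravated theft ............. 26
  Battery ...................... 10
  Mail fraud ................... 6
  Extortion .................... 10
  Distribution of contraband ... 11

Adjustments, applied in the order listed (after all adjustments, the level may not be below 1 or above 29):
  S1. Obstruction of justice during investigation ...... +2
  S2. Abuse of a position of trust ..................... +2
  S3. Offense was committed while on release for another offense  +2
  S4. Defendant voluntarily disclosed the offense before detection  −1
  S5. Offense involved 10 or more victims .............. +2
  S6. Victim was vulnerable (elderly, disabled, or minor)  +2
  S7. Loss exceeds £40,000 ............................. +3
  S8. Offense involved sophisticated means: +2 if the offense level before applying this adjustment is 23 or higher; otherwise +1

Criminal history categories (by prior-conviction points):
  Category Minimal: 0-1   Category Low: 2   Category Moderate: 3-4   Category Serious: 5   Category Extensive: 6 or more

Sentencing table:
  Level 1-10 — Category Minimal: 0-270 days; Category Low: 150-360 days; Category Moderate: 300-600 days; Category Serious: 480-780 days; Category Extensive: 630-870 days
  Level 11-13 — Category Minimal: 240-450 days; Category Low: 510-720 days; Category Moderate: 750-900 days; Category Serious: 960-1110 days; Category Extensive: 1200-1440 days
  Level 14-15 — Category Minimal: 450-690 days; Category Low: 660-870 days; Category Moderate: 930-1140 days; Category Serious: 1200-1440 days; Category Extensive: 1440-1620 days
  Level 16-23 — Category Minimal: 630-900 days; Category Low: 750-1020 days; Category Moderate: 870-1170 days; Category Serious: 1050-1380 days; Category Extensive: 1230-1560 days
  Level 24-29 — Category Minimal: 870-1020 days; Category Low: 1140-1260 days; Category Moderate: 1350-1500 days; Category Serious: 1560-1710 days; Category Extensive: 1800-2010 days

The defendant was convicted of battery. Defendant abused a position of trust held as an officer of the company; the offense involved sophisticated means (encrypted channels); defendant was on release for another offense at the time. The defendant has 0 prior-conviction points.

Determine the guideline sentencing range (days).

Base offense level for battery: 10.
S2 applies: 10 + 2 = 12.
S3 applies: 12 + 2 = 14.
S5 does not apply.
S6 does not apply.
S7 does not apply.
S8 applies (level before this adjustment is 14 < 23, so +1): 14 + 1 = 15.
Final offense level: 15.
Criminal history: 0 prior points → Category Minimal (0-1).
Level 15 falls in the 14-15 band.
Grid: Level 14-15 × Category Minimal = 450-690 days.

450-690 days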